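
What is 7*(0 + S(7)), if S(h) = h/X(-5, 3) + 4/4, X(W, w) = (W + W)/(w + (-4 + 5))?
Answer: -63/5 ≈ -12.600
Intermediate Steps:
X(W, w) = 2*W/(1 + w) (X(W, w) = (2*W)/(w + 1) = (2*W)/(1 + w) = 2*W/(1 + w))
S(h) = 1 - 2*h/5 (S(h) = h/((2*(-5)/(1 + 3))) + 4/4 = h/((2*(-5)/4)) + 4*(¼) = h/((2*(-5)*(¼))) + 1 = h/(-5/2) + 1 = h*(-⅖) + 1 = -2*h/5 + 1 = 1 - 2*h/5)
7*(0 + S(7)) = 7*(0 + (1 - ⅖*7)) = 7*(0 + (1 - 14/5)) = 7*(0 - 9/5) = 7*(-9/5) = -63/5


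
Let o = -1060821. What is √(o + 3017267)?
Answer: √1956446 ≈ 1398.7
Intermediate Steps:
√(o + 3017267) = √(-1060821 + 3017267) = √1956446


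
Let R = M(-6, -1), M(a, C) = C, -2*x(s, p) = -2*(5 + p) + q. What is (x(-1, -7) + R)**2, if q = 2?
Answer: 16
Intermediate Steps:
x(s, p) = 4 + p (x(s, p) = -(-2*(5 + p) + 2)/2 = -((-10 - 2*p) + 2)/2 = -(-8 - 2*p)/2 = 4 + p)
R = -1
(x(-1, -7) + R)**2 = ((4 - 7) - 1)**2 = (-3 - 1)**2 = (-4)**2 = 16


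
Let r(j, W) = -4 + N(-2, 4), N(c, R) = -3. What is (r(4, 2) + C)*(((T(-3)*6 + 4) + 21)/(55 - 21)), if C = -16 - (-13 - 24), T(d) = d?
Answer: 49/17 ≈ 2.8824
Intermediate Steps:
C = 21 (C = -16 - 1*(-37) = -16 + 37 = 21)
r(j, W) = -7 (r(j, W) = -4 - 3 = -7)
(r(4, 2) + C)*(((T(-3)*6 + 4) + 21)/(55 - 21)) = (-7 + 21)*(((-3*6 + 4) + 21)/(55 - 21)) = 14*(((-18 + 4) + 21)/34) = 14*((-14 + 21)*(1/34)) = 14*(7*(1/34)) = 14*(7/34) = 49/17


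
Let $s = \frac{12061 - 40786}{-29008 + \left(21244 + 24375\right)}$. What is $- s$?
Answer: $\frac{9575}{5537} \approx 1.7293$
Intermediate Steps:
$s = - \frac{9575}{5537}$ ($s = - \frac{28725}{-29008 + 45619} = - \frac{28725}{16611} = \left(-28725\right) \frac{1}{16611} = - \frac{9575}{5537} \approx -1.7293$)
$- s = \left(-1\right) \left(- \frac{9575}{5537}\right) = \frac{9575}{5537}$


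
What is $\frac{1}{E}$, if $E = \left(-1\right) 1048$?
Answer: $- \frac{1}{1048} \approx -0.0009542$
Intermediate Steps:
$E = -1048$
$\frac{1}{E} = \frac{1}{-1048} = - \frac{1}{1048}$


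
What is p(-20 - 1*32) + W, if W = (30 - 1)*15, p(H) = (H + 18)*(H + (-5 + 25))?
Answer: 1523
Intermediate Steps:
p(H) = (18 + H)*(20 + H) (p(H) = (18 + H)*(H + 20) = (18 + H)*(20 + H))
W = 435 (W = 29*15 = 435)
p(-20 - 1*32) + W = (360 + (-20 - 1*32)**2 + 38*(-20 - 1*32)) + 435 = (360 + (-20 - 32)**2 + 38*(-20 - 32)) + 435 = (360 + (-52)**2 + 38*(-52)) + 435 = (360 + 2704 - 1976) + 435 = 1088 + 435 = 1523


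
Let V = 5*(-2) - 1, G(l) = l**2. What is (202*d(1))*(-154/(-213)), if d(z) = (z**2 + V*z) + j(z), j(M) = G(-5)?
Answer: 155540/71 ≈ 2190.7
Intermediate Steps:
j(M) = 25 (j(M) = (-5)**2 = 25)
V = -11 (V = -10 - 1 = -11)
d(z) = 25 + z**2 - 11*z (d(z) = (z**2 - 11*z) + 25 = 25 + z**2 - 11*z)
(202*d(1))*(-154/(-213)) = (202*(25 + 1**2 - 11*1))*(-154/(-213)) = (202*(25 + 1 - 11))*(-154*(-1/213)) = (202*15)*(154/213) = 3030*(154/213) = 155540/71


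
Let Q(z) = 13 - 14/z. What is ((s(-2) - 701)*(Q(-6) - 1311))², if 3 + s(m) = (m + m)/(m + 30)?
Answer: 40785351368281/49 ≈ 8.3235e+11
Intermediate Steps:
Q(z) = 13 - 14/z
s(m) = -3 + 2*m/(30 + m) (s(m) = -3 + (m + m)/(m + 30) = -3 + (2*m)/(30 + m) = -3 + 2*m/(30 + m))
((s(-2) - 701)*(Q(-6) - 1311))² = (((-90 - 1*(-2))/(30 - 2) - 701)*((13 - 14/(-6)) - 1311))² = (((-90 + 2)/28 - 701)*((13 - 14*(-⅙)) - 1311))² = (((1/28)*(-88) - 701)*((13 + 7/3) - 1311))² = ((-22/7 - 701)*(46/3 - 1311))² = (-4929/7*(-3887/3))² = (6386341/7)² = 40785351368281/49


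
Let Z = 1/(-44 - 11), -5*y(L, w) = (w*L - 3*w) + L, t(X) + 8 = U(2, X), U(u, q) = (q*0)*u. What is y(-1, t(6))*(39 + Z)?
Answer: -66464/275 ≈ -241.69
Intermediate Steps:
U(u, q) = 0 (U(u, q) = 0*u = 0)
t(X) = -8 (t(X) = -8 + 0 = -8)
y(L, w) = -L/5 + 3*w/5 - L*w/5 (y(L, w) = -((w*L - 3*w) + L)/5 = -((L*w - 3*w) + L)/5 = -((-3*w + L*w) + L)/5 = -(L - 3*w + L*w)/5 = -L/5 + 3*w/5 - L*w/5)
Z = -1/55 (Z = 1/(-55) = -1/55 ≈ -0.018182)
y(-1, t(6))*(39 + Z) = (-⅕*(-1) + (⅗)*(-8) - ⅕*(-1)*(-8))*(39 - 1/55) = (⅕ - 24/5 - 8/5)*(2144/55) = -31/5*2144/55 = -66464/275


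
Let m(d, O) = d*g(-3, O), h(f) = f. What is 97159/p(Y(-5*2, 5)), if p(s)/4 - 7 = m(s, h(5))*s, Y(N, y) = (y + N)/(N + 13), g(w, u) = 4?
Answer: 874431/652 ≈ 1341.2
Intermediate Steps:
Y(N, y) = (N + y)/(13 + N)
m(d, O) = 4*d (m(d, O) = d*4 = 4*d)
p(s) = 28 + 16*s**2 (p(s) = 28 + 4*((4*s)*s) = 28 + 4*(4*s**2) = 28 + 16*s**2)
97159/p(Y(-5*2, 5)) = 97159/(28 + 16*((-5*2 + 5)/(13 - 5*2))**2) = 97159/(28 + 16*((-10 + 5)/(13 - 10))**2) = 97159/(28 + 16*(-5/3)**2) = 97159/(28 + 16*(25/9)) = 97159/(28 + 400/9) = 97159/(652/9) = 97159*(9/652) = 874431/652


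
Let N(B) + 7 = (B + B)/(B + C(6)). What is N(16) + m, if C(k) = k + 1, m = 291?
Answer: 6564/23 ≈ 285.39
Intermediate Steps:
C(k) = 1 + k
N(B) = -7 + 2*B/(7 + B) (N(B) = -7 + (B + B)/(B + (1 + 6)) = -7 + (2*B)/(B + 7) = -7 + (2*B)/(7 + B) = -7 + 2*B/(7 + B))
N(16) + m = (-49 - 5*16)/(7 + 16) + 291 = (-49 - 80)/23 + 291 = (1/23)*(-129) + 291 = -129/23 + 291 = 6564/23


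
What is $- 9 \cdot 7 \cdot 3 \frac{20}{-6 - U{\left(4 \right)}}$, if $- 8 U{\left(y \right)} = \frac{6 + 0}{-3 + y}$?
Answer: $720$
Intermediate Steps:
$U{\left(y \right)} = - \frac{3}{4 \left(-3 + y\right)}$ ($U{\left(y \right)} = - \frac{\left(6 + 0\right) \frac{1}{-3 + y}}{8} = - \frac{6 \frac{1}{-3 + y}}{8} = - \frac{3}{4 \left(-3 + y\right)}$)
$- 9 \cdot 7 \cdot 3 \frac{20}{-6 - U{\left(4 \right)}} = - 9 \cdot 7 \cdot 3 \frac{20}{-6 - - \frac{3}{-12 + 4 \cdot 4}} = \left(-9\right) 21 \frac{20}{-6 - - \frac{3}{-12 + 16}} = - 189 \frac{20}{-6 - - \frac{3}{4}} = - 189 \frac{20}{-6 + \frac{3}{4}} = - 189 \frac{20}{- \frac{21}{4}} = - 189 \cdot 20 \left(- \frac{4}{21}\right) = \left(-189\right) \left(- \frac{80}{21}\right) = 720$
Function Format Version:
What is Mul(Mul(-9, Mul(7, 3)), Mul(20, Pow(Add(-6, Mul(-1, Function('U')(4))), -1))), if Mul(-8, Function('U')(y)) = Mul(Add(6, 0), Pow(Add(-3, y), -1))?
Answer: 720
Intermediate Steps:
Function('U')(y) = Mul(Rational(-3, 4), Pow(Add(-3, y), -1)) (Function('U')(y) = Mul(Rational(-1, 8), Mul(Add(6, 0), Pow(Add(-3, y), -1))) = Mul(Rational(-1, 8), Mul(6, Pow(Add(-3, y), -1))) = Mul(Rational(-3, 4), Pow(Add(-3, y), -1)))
Mul(Mul(-9, Mul(7, 3)), Mul(20, Pow(Add(-6, Mul(-1, Function('U')(4))), -1))) = Mul(Mul(-9, Mul(7, 3)), Mul(20, Pow(Add(-6, Mul(-1, Mul(-3, Pow(Add(-12, Mul(4, 4)), -1)))), -1))) = Mul(Mul(-9, 21), Mul(20, Pow(Add(-6, Mul(-1, Mul(-3, Pow(Add(-12, 16), -1)))), -1))) = Mul(-189, Mul(20, Pow(Add(-6, Mul(-1, Mul(-3, Pow(4, -1)))), -1))) = Mul(-189, Mul(20, Pow(Add(-6, Mul(-1, Mul(-3, Rational(1, 4)))), -1))) = Mul(-189, Mul(20, Pow(Add(-6, Mul(-1, Rational(-3, 4))), -1))) = Mul(-189, Mul(20, Pow(Add(-6, Rational(3, 4)), -1))) = Mul(-189, Mul(20, Pow(Rational(-21, 4), -1))) = Mul(-189, Mul(20, Rational(-4, 21))) = Mul(-189, Rational(-80, 21)) = 720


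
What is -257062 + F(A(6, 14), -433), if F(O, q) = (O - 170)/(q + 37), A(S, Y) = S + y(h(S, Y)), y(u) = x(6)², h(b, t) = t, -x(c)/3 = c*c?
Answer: -25452013/99 ≈ -2.5709e+5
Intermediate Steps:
x(c) = -3*c² (x(c) = -3*c*c = -3*c²)
y(u) = 11664 (y(u) = (-3*6²)² = (-3*36)² = (-108)² = 11664)
A(S, Y) = 11664 + S (A(S, Y) = S + 11664 = 11664 + S)
F(O, q) = (-170 + O)/(37 + q)
-257062 + F(A(6, 14), -433) = -257062 + (-170 + (11664 + 6))/(37 - 433) = -257062 + (-170 + 11670)/(-396) = -257062 - 1/396*11500 = -257062 - 2875/99 = -25452013/99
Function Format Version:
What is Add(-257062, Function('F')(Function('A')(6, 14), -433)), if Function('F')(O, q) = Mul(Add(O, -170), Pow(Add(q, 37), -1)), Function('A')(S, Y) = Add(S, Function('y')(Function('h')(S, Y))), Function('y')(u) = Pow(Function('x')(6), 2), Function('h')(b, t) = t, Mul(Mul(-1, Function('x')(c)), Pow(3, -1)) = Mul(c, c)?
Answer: Rational(-25452013, 99) ≈ -2.5709e+5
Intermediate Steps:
Function('x')(c) = Mul(-3, Pow(c, 2)) (Function('x')(c) = Mul(-3, Mul(c, c)) = Mul(-3, Pow(c, 2)))
Function('y')(u) = 11664 (Function('y')(u) = Pow(Mul(-3, Pow(6, 2)), 2) = Pow(Mul(-3, 36), 2) = Pow(-108, 2) = 11664)
Function('A')(S, Y) = Add(11664, S) (Function('A')(S, Y) = Add(S, 11664) = Add(11664, S))
Function('F')(O, q) = Mul(Pow(Add(37, q), -1), Add(-170, O)) (Function('F')(O, q) = Mul(Add(-170, O), Pow(Add(37, q), -1)) = Mul(Pow(Add(37, q), -1), Add(-170, O)))
Add(-257062, Function('F')(Function('A')(6, 14), -433)) = Add(-257062, Mul(Pow(Add(37, -433), -1), Add(-170, Add(11664, 6)))) = Add(-257062, Mul(Pow(-396, -1), Add(-170, 11670))) = Add(-257062, Mul(Rational(-1, 396), 11500)) = Add(-257062, Rational(-2875, 99)) = Rational(-25452013, 99)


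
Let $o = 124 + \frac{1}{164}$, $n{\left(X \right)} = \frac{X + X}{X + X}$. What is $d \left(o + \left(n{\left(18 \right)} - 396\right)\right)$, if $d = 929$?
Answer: $- \frac{41287547}{164} \approx -2.5175 \cdot 10^{5}$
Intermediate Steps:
$n{\left(X \right)} = 1$ ($n{\left(X \right)} = \frac{2 X}{2 X} = 2 X \frac{1}{2 X} = 1$)
$o = \frac{20337}{164}$ ($o = 124 + \frac{1}{164} = \frac{20337}{164} \approx 124.01$)
$d \left(o + \left(n{\left(18 \right)} - 396\right)\right) = 929 \left(\frac{20337}{164} + \left(1 - 396\right)\right) = 929 \left(\frac{20337}{164} - 395\right) = 929 \left(- \frac{44443}{164}\right) = - \frac{41287547}{164}$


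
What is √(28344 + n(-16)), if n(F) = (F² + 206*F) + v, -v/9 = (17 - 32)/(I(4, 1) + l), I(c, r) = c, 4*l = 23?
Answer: 2*√1069679/13 ≈ 159.12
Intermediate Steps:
l = 23/4 (l = (¼)*23 = 23/4 ≈ 5.7500)
v = 180/13 (v = -9*(17 - 32)/(4 + 23/4) = -(-135)/39/4 = -(-135)*4/39 = -9*(-20/13) = 180/13 ≈ 13.846)
n(F) = 180/13 + F² + 206*F (n(F) = (F² + 206*F) + 180/13 = 180/13 + F² + 206*F)
√(28344 + n(-16)) = √(28344 + (180/13 + (-16)² + 206*(-16))) = √(28344 + (180/13 + 256 - 3296)) = √(28344 - 39340/13) = √(329132/13) = 2*√1069679/13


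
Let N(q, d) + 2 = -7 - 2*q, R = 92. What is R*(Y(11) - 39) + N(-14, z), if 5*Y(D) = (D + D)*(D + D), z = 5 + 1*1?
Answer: 26683/5 ≈ 5336.6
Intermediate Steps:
z = 6 (z = 5 + 1 = 6)
Y(D) = 4*D**2/5 (Y(D) = ((D + D)*(D + D))/5 = ((2*D)*(2*D))/5 = (4*D**2)/5 = 4*D**2/5)
N(q, d) = -9 - 2*q (N(q, d) = -2 + (-7 - 2*q) = -9 - 2*q)
R*(Y(11) - 39) + N(-14, z) = 92*((4/5)*11**2 - 39) + (-9 - 2*(-14)) = 92*((4/5)*121 - 39) + (-9 + 28) = 92*(484/5 - 39) + 19 = 92*(289/5) + 19 = 26588/5 + 19 = 26683/5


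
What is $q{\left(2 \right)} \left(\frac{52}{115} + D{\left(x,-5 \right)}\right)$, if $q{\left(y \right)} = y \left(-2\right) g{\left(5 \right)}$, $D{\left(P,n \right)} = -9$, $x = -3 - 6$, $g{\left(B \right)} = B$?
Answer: $\frac{3932}{23} \approx 170.96$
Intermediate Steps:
$x = -9$ ($x = -3 - 6 = -9$)
$q{\left(y \right)} = - 10 y$ ($q{\left(y \right)} = y \left(-2\right) 5 = - 2 y 5 = - 10 y$)
$q{\left(2 \right)} \left(\frac{52}{115} + D{\left(x,-5 \right)}\right) = \left(-10\right) 2 \left(\frac{52}{115} - 9\right) = - 20 \left(52 \cdot \frac{1}{115} - 9\right) = - 20 \left(\frac{52}{115} - 9\right) = \left(-20\right) \left(- \frac{983}{115}\right) = \frac{3932}{23}$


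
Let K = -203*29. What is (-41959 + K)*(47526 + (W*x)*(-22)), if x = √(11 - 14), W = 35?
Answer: -2273928996 + 36841420*I*√3 ≈ -2.2739e+9 + 6.3811e+7*I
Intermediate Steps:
K = -5887
x = I*√3 (x = √(-3) = I*√3 ≈ 1.732*I)
(-41959 + K)*(47526 + (W*x)*(-22)) = (-41959 - 5887)*(47526 + (35*(I*√3))*(-22)) = -47846*(47526 + (35*I*√3)*(-22)) = -47846*(47526 - 770*I*√3) = -2273928996 + 36841420*I*√3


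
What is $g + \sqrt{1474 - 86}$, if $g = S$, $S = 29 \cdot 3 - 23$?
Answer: $64 + 2 \sqrt{347} \approx 101.26$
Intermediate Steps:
$S = 64$ ($S = 87 - 23 = 64$)
$g = 64$
$g + \sqrt{1474 - 86} = 64 + \sqrt{1474 - 86} = 64 + \sqrt{1388} = 64 + 2 \sqrt{347}$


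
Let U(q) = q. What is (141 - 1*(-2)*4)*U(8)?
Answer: 1192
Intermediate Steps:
(141 - 1*(-2)*4)*U(8) = (141 - 1*(-2)*4)*8 = (141 + 2*4)*8 = (141 + 8)*8 = 149*8 = 1192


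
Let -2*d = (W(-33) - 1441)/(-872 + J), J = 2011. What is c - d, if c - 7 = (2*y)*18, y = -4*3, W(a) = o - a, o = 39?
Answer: -969519/2278 ≈ -425.60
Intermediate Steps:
W(a) = 39 - a
y = -12
d = 1369/2278 (d = -((39 - 1*(-33)) - 1441)/(2*(-872 + 2011)) = -((39 + 33) - 1441)/(2*1139) = -(72 - 1441)/(2*1139) = -(-1369)/(2*1139) = -½*(-1369/1139) = 1369/2278 ≈ 0.60097)
c = -425 (c = 7 + (2*(-12))*18 = 7 - 24*18 = 7 - 432 = -425)
c - d = -425 - 1*1369/2278 = -425 - 1369/2278 = -969519/2278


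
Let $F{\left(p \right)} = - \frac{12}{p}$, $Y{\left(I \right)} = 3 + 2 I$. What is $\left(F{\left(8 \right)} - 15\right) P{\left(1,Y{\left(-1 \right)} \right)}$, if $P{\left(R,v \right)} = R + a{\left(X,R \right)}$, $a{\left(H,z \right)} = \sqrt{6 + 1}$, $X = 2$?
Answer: $- \frac{33}{2} - \frac{33 \sqrt{7}}{2} \approx -60.155$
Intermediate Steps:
$a{\left(H,z \right)} = \sqrt{7}$
$P{\left(R,v \right)} = R + \sqrt{7}$
$\left(F{\left(8 \right)} - 15\right) P{\left(1,Y{\left(-1 \right)} \right)} = \left(- \frac{12}{8} - 15\right) \left(1 + \sqrt{7}\right) = \left(\left(-12\right) \frac{1}{8} - 15\right) \left(1 + \sqrt{7}\right) = \left(- \frac{3}{2} - 15\right) \left(1 + \sqrt{7}\right) = - \frac{33 \left(1 + \sqrt{7}\right)}{2} = - \frac{33}{2} - \frac{33 \sqrt{7}}{2}$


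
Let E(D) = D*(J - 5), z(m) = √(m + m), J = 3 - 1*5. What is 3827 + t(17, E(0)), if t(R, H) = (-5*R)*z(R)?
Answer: 3827 - 85*√34 ≈ 3331.4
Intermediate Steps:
J = -2 (J = 3 - 5 = -2)
z(m) = √2*√m (z(m) = √(2*m) = √2*√m)
E(D) = -7*D (E(D) = D*(-2 - 5) = D*(-7) = -7*D)
t(R, H) = -5*√2*R^(3/2) (t(R, H) = (-5*R)*(√2*√R) = -5*√2*R^(3/2))
3827 + t(17, E(0)) = 3827 - 5*√2*17^(3/2) = 3827 - 5*√2*17*√17 = 3827 - 85*√34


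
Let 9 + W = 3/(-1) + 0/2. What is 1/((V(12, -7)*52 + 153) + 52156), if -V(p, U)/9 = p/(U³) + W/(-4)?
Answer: 343/17466031 ≈ 1.9638e-5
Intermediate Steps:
W = -12 (W = -9 + (3/(-1) + 0/2) = -9 + (3*(-1) + 0*(½)) = -9 + (-3 + 0) = -9 - 3 = -12)
V(p, U) = -27 - 9*p/U³ (V(p, U) = -9*(p/(U³) - 12/(-4)) = -9*(p/U³ - 12*(-¼)) = -9*(p/U³ + 3) = -9*(3 + p/U³) = -27 - 9*p/U³)
1/((V(12, -7)*52 + 153) + 52156) = 1/(((-27 - 9*12/(-7)³)*52 + 153) + 52156) = 1/(((-27 - 9*12*(-1/343))*52 + 153) + 52156) = 1/(((-27 + 108/343)*52 + 153) + 52156) = 1/((-9153/343*52 + 153) + 52156) = 1/((-475956/343 + 153) + 52156) = 1/(-423477/343 + 52156) = 1/(17466031/343) = 343/17466031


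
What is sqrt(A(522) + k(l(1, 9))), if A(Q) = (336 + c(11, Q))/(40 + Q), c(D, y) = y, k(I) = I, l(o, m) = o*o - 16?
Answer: I*sqrt(1063866)/281 ≈ 3.6706*I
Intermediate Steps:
l(o, m) = -16 + o**2 (l(o, m) = o**2 - 16 = -16 + o**2)
A(Q) = (336 + Q)/(40 + Q)
sqrt(A(522) + k(l(1, 9))) = sqrt((336 + 522)/(40 + 522) + (-16 + 1**2)) = sqrt(858/562 + (-16 + 1)) = sqrt((1/562)*858 - 15) = sqrt(429/281 - 15) = sqrt(-3786/281) = I*sqrt(1063866)/281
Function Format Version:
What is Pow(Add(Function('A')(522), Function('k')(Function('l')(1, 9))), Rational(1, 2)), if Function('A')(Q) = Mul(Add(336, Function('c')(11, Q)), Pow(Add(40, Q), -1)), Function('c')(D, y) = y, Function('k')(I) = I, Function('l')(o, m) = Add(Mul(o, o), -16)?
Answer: Mul(Rational(1, 281), I, Pow(1063866, Rational(1, 2))) ≈ Mul(3.6706, I)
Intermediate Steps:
Function('l')(o, m) = Add(-16, Pow(o, 2)) (Function('l')(o, m) = Add(Pow(o, 2), -16) = Add(-16, Pow(o, 2)))
Function('A')(Q) = Mul(Pow(Add(40, Q), -1), Add(336, Q)) (Function('A')(Q) = Mul(Add(336, Q), Pow(Add(40, Q), -1)) = Mul(Pow(Add(40, Q), -1), Add(336, Q)))
Pow(Add(Function('A')(522), Function('k')(Function('l')(1, 9))), Rational(1, 2)) = Pow(Add(Mul(Pow(Add(40, 522), -1), Add(336, 522)), Add(-16, Pow(1, 2))), Rational(1, 2)) = Pow(Add(Mul(Pow(562, -1), 858), Add(-16, 1)), Rational(1, 2)) = Pow(Add(Mul(Rational(1, 562), 858), -15), Rational(1, 2)) = Pow(Add(Rational(429, 281), -15), Rational(1, 2)) = Pow(Rational(-3786, 281), Rational(1, 2)) = Mul(Rational(1, 281), I, Pow(1063866, Rational(1, 2)))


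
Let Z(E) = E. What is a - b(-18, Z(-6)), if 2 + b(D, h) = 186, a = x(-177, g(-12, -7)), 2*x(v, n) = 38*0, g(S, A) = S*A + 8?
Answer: -184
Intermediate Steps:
g(S, A) = 8 + A*S (g(S, A) = A*S + 8 = 8 + A*S)
x(v, n) = 0 (x(v, n) = (38*0)/2 = (½)*0 = 0)
a = 0
b(D, h) = 184 (b(D, h) = -2 + 186 = 184)
a - b(-18, Z(-6)) = 0 - 1*184 = 0 - 184 = -184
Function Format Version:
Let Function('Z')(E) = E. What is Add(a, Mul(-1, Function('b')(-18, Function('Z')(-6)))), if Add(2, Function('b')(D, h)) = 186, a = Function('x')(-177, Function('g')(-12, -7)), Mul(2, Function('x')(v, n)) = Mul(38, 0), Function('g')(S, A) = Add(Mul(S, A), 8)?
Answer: -184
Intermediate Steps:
Function('g')(S, A) = Add(8, Mul(A, S)) (Function('g')(S, A) = Add(Mul(A, S), 8) = Add(8, Mul(A, S)))
Function('x')(v, n) = 0 (Function('x')(v, n) = Mul(Rational(1, 2), Mul(38, 0)) = Mul(Rational(1, 2), 0) = 0)
a = 0
Function('b')(D, h) = 184 (Function('b')(D, h) = Add(-2, 186) = 184)
Add(a, Mul(-1, Function('b')(-18, Function('Z')(-6)))) = Add(0, Mul(-1, 184)) = Add(0, -184) = -184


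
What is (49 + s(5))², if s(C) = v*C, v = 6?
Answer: 6241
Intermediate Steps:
s(C) = 6*C
(49 + s(5))² = (49 + 6*5)² = (49 + 30)² = 79² = 6241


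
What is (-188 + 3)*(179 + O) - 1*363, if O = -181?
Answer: 7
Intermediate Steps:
(-188 + 3)*(179 + O) - 1*363 = (-188 + 3)*(179 - 181) - 1*363 = -185*(-2) - 363 = 370 - 363 = 7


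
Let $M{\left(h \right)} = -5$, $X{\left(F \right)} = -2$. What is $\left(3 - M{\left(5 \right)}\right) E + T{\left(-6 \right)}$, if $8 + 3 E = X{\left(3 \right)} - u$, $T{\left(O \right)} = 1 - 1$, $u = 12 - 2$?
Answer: $- \frac{160}{3} \approx -53.333$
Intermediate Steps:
$u = 10$
$T{\left(O \right)} = 0$
$E = - \frac{20}{3}$ ($E = - \frac{8}{3} + \frac{-2 - 10}{3} = - \frac{8}{3} + \frac{1}{3} \left(-12\right) = - \frac{8}{3} - 4 = - \frac{20}{3} \approx -6.6667$)
$\left(3 - M{\left(5 \right)}\right) E + T{\left(-6 \right)} = \left(3 - -5\right) \left(- \frac{20}{3}\right) + 0 = \left(3 + 5\right) \left(- \frac{20}{3}\right) + 0 = 8 \left(- \frac{20}{3}\right) + 0 = - \frac{160}{3} + 0 = - \frac{160}{3}$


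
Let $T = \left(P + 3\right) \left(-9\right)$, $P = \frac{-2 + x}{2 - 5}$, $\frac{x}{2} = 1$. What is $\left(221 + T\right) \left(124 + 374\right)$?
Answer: $96612$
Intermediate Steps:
$x = 2$ ($x = 2 \cdot 1 = 2$)
$P = 0$ ($P = \frac{-2 + 2}{2 - 5} = \frac{0}{-3} = 0 \left(- \frac{1}{3}\right) = 0$)
$T = -27$ ($T = \left(0 + 3\right) \left(-9\right) = 3 \left(-9\right) = -27$)
$\left(221 + T\right) \left(124 + 374\right) = \left(221 - 27\right) \left(124 + 374\right) = 194 \cdot 498 = 96612$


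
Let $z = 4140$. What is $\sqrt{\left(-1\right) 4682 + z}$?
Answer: $i \sqrt{542} \approx 23.281 i$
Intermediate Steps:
$\sqrt{\left(-1\right) 4682 + z} = \sqrt{\left(-1\right) 4682 + 4140} = \sqrt{-4682 + 4140} = \sqrt{-542} = i \sqrt{542}$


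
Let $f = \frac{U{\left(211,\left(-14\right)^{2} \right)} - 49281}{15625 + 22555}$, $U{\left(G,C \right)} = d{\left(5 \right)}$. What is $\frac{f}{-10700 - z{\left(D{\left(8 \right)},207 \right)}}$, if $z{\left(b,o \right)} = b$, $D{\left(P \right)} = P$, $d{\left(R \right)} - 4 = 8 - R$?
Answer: $\frac{24637}{204415720} \approx 0.00012052$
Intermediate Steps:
$d{\left(R \right)} = 12 - R$ ($d{\left(R \right)} = 4 - \left(-8 + R\right) = 12 - R$)
$U{\left(G,C \right)} = 7$ ($U{\left(G,C \right)} = 12 - 5 = 7$)
$f = - \frac{24637}{19090}$ ($f = \frac{7 - 49281}{15625 + 22555} = - \frac{49274}{38180} = \left(-49274\right) \frac{1}{38180} = - \frac{24637}{19090} \approx -1.2906$)
$\frac{f}{-10700 - z{\left(D{\left(8 \right)},207 \right)}} = - \frac{24637}{19090 \left(-10700 - 8\right)} = - \frac{24637}{19090 \left(-10708\right)} = \left(- \frac{24637}{19090}\right) \left(- \frac{1}{10708}\right) = \frac{24637}{204415720}$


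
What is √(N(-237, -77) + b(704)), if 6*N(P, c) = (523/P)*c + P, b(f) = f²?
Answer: √27837627133/237 ≈ 703.99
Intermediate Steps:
N(P, c) = P/6 + 523*c/(6*P) (N(P, c) = ((523/P)*c + P)/6 = (523*c/P + P)/6 = (P + 523*c/P)/6 = P/6 + 523*c/(6*P))
√(N(-237, -77) + b(704)) = √((⅙)*((-237)² + 523*(-77))/(-237) + 704²) = √((⅙)*(-1/237)*(56169 - 40271) + 495616) = √((⅙)*(-1/237)*15898 + 495616) = √(-7949/711 + 495616) = √(352375027/711) = √27837627133/237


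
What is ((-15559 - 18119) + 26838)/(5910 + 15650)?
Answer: -171/539 ≈ -0.31725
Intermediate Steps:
((-15559 - 18119) + 26838)/(5910 + 15650) = (-33678 + 26838)/21560 = -6840*1/21560 = -171/539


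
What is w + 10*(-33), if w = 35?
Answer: -295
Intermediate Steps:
w + 10*(-33) = 35 + 10*(-33) = 35 - 330 = -295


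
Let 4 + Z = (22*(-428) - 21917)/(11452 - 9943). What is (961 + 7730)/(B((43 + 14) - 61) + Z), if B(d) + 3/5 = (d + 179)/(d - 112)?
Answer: -7606537020/23519527 ≈ -323.41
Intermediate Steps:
Z = -37369/1509 (Z = -4 + (22*(-428) - 21917)/(11452 - 9943) = -4 + (-9416 - 21917)/1509 = -4 - 31333*1/1509 = -4 - 31333/1509 = -37369/1509 ≈ -24.764)
B(d) = -⅗ + (179 + d)/(-112 + d) (B(d) = -⅗ + (d + 179)/(d - 112) = -⅗ + (179 + d)/(-112 + d))
(961 + 7730)/(B((43 + 14) - 61) + Z) = (961 + 7730)/((1231 + 2*((43 + 14) - 61))/(5*(-112 + ((43 + 14) - 61))) - 37369/1509) = 8691/((1231 + 2*(57 - 61))/(5*(-112 + (57 - 61))) - 37369/1509) = 8691/((1231 + 2*(-4))/(5*(-112 - 4)) - 37369/1509) = 8691/((⅕)*(1231 - 8)/(-116) - 37369/1509) = 8691/((⅕)*(-1/116)*1223 - 37369/1509) = 8691/(-1223/580 - 37369/1509) = 8691/(-23519527/875220) = 8691*(-875220/23519527) = -7606537020/23519527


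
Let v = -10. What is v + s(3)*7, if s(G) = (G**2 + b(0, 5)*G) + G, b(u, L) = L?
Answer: 179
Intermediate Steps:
s(G) = G**2 + 6*G (s(G) = (G**2 + 5*G) + G = G**2 + 6*G)
v + s(3)*7 = -10 + (3*(6 + 3))*7 = -10 + (3*9)*7 = -10 + 27*7 = -10 + 189 = 179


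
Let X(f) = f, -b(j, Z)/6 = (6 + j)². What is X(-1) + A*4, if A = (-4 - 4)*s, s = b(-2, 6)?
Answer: 3071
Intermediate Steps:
b(j, Z) = -6*(6 + j)²
s = -96 (s = -6*(6 - 2)² = -6*4² = -6*16 = -96)
A = 768 (A = (-4 - 4)*(-96) = -8*(-96) = 768)
X(-1) + A*4 = -1 + 768*4 = -1 + 3072 = 3071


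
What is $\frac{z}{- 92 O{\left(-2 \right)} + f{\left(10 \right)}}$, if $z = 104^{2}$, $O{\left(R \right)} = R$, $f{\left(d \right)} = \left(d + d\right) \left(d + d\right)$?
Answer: $\frac{1352}{73} \approx 18.521$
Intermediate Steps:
$f{\left(d \right)} = 4 d^{2}$ ($f{\left(d \right)} = 2 d 2 d = 4 d^{2}$)
$z = 10816$
$\frac{z}{- 92 O{\left(-2 \right)} + f{\left(10 \right)}} = \frac{10816}{\left(-92\right) \left(-2\right) + 4 \cdot 10^{2}} = \frac{10816}{184 + 4 \cdot 100} = \frac{10816}{184 + 400} = \frac{10816}{584} = 10816 \cdot \frac{1}{584} = \frac{1352}{73}$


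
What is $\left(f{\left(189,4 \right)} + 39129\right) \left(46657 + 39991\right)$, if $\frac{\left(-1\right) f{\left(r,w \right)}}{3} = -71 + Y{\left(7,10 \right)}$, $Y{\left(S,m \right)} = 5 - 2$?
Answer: $3408125784$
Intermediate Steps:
$Y{\left(S,m \right)} = 3$ ($Y{\left(S,m \right)} = 5 - 2 = 3$)
$f{\left(r,w \right)} = 204$ ($f{\left(r,w \right)} = - 3 \left(-71 + 3\right) = \left(-3\right) \left(-68\right) = 204$)
$\left(f{\left(189,4 \right)} + 39129\right) \left(46657 + 39991\right) = \left(204 + 39129\right) \left(46657 + 39991\right) = 39333 \cdot 86648 = 3408125784$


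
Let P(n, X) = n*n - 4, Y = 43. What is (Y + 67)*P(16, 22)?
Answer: 27720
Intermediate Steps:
P(n, X) = -4 + n² (P(n, X) = n² - 4 = -4 + n²)
(Y + 67)*P(16, 22) = (43 + 67)*(-4 + 16²) = 110*(-4 + 256) = 110*252 = 27720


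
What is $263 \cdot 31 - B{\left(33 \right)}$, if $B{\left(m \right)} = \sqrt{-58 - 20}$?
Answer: $8153 - i \sqrt{78} \approx 8153.0 - 8.8318 i$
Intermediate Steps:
$B{\left(m \right)} = i \sqrt{78}$ ($B{\left(m \right)} = \sqrt{-78} = i \sqrt{78}$)
$263 \cdot 31 - B{\left(33 \right)} = 263 \cdot 31 - i \sqrt{78} = 8153 - i \sqrt{78}$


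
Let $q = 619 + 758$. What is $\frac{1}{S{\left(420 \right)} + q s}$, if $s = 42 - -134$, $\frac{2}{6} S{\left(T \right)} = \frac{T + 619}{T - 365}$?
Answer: $\frac{55}{13332477} \approx 4.1253 \cdot 10^{-6}$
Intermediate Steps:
$S{\left(T \right)} = \frac{3 \left(619 + T\right)}{-365 + T}$ ($S{\left(T \right)} = 3 \frac{T + 619}{T - 365} = 3 \frac{619 + T}{-365 + T} = \frac{3 \left(619 + T\right)}{-365 + T}$)
$s = 176$ ($s = 42 + 134 = 176$)
$q = 1377$
$\frac{1}{S{\left(420 \right)} + q s} = \frac{1}{\frac{3 \left(619 + 420\right)}{-365 + 420} + 1377 \cdot 176} = \frac{1}{3 \cdot \frac{1}{55} \cdot 1039 + 242352} = \frac{1}{\frac{3117}{55} + 242352} = \frac{1}{\frac{13332477}{55}} = \frac{55}{13332477}$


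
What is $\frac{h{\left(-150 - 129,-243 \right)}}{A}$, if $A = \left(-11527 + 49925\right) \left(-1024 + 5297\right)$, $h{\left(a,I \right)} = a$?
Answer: $- \frac{279}{164074654} \approx -1.7004 \cdot 10^{-6}$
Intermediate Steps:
$A = 164074654$ ($A = 38398 \cdot 4273 = 164074654$)
$\frac{h{\left(-150 - 129,-243 \right)}}{A} = \frac{-150 - 129}{164074654} = \left(-150 - 129\right) \frac{1}{164074654} = \left(-279\right) \frac{1}{164074654} = - \frac{279}{164074654}$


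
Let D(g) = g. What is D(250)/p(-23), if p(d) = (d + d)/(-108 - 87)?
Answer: 24375/23 ≈ 1059.8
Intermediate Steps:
p(d) = -2*d/195 (p(d) = (2*d)/(-195) = (2*d)*(-1/195) = -2*d/195)
D(250)/p(-23) = 250/((-2/195*(-23))) = 250/(46/195) = 250*(195/46) = 24375/23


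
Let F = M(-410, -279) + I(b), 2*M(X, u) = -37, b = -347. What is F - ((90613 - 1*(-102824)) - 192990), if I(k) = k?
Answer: -1625/2 ≈ -812.50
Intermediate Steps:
M(X, u) = -37/2 (M(X, u) = (½)*(-37) = -37/2)
F = -731/2 (F = -37/2 - 347 = -731/2 ≈ -365.50)
F - ((90613 - 1*(-102824)) - 192990) = -731/2 - ((90613 - 1*(-102824)) - 192990) = -731/2 - ((90613 + 102824) - 192990) = -731/2 - (193437 - 192990) = -731/2 - 1*447 = -731/2 - 447 = -1625/2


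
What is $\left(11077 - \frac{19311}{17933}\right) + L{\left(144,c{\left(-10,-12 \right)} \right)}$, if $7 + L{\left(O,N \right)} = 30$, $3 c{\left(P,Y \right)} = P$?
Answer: $\frac{199036989}{17933} \approx 11099.0$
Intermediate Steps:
$c{\left(P,Y \right)} = \frac{P}{3}$
$L{\left(O,N \right)} = 23$ ($L{\left(O,N \right)} = -7 + 30 = 23$)
$\left(11077 - \frac{19311}{17933}\right) + L{\left(144,c{\left(-10,-12 \right)} \right)} = \left(11077 - \frac{19311}{17933}\right) + 23 = \frac{198624530}{17933} + 23 = \frac{199036989}{17933}$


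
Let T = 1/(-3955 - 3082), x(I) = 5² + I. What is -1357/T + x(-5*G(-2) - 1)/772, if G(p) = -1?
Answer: 7371989377/772 ≈ 9.5492e+6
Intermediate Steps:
x(I) = 25 + I
T = -1/7037 (T = 1/(-7037) = -1/7037 ≈ -0.00014211)
-1357/T + x(-5*G(-2) - 1)/772 = -1357/(-1/7037) + (25 + (-5*(-1) - 1))/772 = -1357*(-7037) + (25 + (5 - 1))*(1/772) = 9549209 + (25 + 4)*(1/772) = 9549209 + 29*(1/772) = 9549209 + 29/772 = 7371989377/772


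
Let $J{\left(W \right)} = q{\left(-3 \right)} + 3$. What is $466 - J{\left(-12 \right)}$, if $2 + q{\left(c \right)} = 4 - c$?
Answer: $458$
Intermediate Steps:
$q{\left(c \right)} = 2 - c$ ($q{\left(c \right)} = -2 - \left(-4 + c\right) = 2 - c$)
$J{\left(W \right)} = 8$ ($J{\left(W \right)} = \left(2 - -3\right) + 3 = \left(2 + 3\right) + 3 = 5 + 3 = 8$)
$466 - J{\left(-12 \right)} = 466 - 8 = 458$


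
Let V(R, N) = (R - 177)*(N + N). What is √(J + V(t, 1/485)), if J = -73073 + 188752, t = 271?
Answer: √27210683955/485 ≈ 340.12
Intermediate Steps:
V(R, N) = 2*N*(-177 + R) (V(R, N) = (-177 + R)*(2*N) = 2*N*(-177 + R))
J = 115679
√(J + V(t, 1/485)) = √(115679 + 2*(-177 + 271)/485) = √(115679 + 2*(1/485)*94) = √(115679 + 188/485) = √(56104503/485) = √27210683955/485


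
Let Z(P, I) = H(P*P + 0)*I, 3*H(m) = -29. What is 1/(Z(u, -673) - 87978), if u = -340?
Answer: -3/244417 ≈ -1.2274e-5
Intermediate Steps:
H(m) = -29/3 (H(m) = (⅓)*(-29) = -29/3)
Z(P, I) = -29*I/3
1/(Z(u, -673) - 87978) = 1/(-29/3*(-673) - 87978) = 1/(19517/3 - 87978) = 1/(-244417/3) = -3/244417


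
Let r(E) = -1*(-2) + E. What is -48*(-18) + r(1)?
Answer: 867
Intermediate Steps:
r(E) = 2 + E
-48*(-18) + r(1) = -48*(-18) + (2 + 1) = 864 + 3 = 867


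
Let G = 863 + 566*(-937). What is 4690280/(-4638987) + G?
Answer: -2456250888053/4638987 ≈ -5.2948e+5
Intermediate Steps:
G = -529479 (G = 863 - 530342 = -529479)
4690280/(-4638987) + G = 4690280/(-4638987) - 529479 = 4690280*(-1/4638987) - 529479 = -4690280/4638987 - 529479 = -2456250888053/4638987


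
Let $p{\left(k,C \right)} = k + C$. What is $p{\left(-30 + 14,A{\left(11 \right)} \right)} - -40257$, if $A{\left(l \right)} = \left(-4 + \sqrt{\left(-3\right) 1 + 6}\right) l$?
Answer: $40197 + 11 \sqrt{3} \approx 40216.0$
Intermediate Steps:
$A{\left(l \right)} = l \left(-4 + \sqrt{3}\right)$ ($A{\left(l \right)} = \left(-4 + \sqrt{-3 + 6}\right) l = \left(-4 + \sqrt{3}\right) l = l \left(-4 + \sqrt{3}\right)$)
$p{\left(k,C \right)} = C + k$
$p{\left(-30 + 14,A{\left(11 \right)} \right)} - -40257 = \left(11 \left(-4 + \sqrt{3}\right) + \left(-30 + 14\right)\right) - -40257 = \left(\left(-44 + 11 \sqrt{3}\right) - 16\right) + 40257 = \left(-60 + 11 \sqrt{3}\right) + 40257 = 40197 + 11 \sqrt{3}$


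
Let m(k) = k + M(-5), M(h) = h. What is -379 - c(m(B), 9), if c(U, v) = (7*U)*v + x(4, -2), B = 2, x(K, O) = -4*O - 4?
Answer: -194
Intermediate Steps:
x(K, O) = -4 - 4*O
m(k) = -5 + k (m(k) = k - 5 = -5 + k)
c(U, v) = 4 + 7*U*v (c(U, v) = (7*U)*v + (-4 - 4*(-2)) = 7*U*v + (-4 + 8) = 7*U*v + 4 = 4 + 7*U*v)
-379 - c(m(B), 9) = -379 - (4 + 7*(-5 + 2)*9) = -379 - (4 + 7*(-3)*9) = -379 - (4 - 189) = -379 - 1*(-185) = -379 + 185 = -194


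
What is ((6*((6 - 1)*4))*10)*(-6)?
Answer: -7200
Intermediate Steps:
((6*((6 - 1)*4))*10)*(-6) = ((6*(5*4))*10)*(-6) = ((6*20)*10)*(-6) = (120*10)*(-6) = 1200*(-6) = -7200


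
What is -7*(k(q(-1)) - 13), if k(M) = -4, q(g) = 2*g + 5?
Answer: 119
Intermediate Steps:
q(g) = 5 + 2*g
-7*(k(q(-1)) - 13) = -7*(-4 - 13) = -7*(-17) = 119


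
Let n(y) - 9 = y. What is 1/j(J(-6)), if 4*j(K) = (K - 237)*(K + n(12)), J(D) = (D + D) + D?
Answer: -4/765 ≈ -0.0052288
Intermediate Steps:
n(y) = 9 + y
J(D) = 3*D (J(D) = 2*D + D = 3*D)
j(K) = (-237 + K)*(21 + K)/4 (j(K) = ((K - 237)*(K + (9 + 12)))/4 = ((-237 + K)*(K + 21))/4 = ((-237 + K)*(21 + K))/4 = (-237 + K)*(21 + K)/4)
1/j(J(-6)) = 1/(-4977/4 - 162*(-6) + (3*(-6))²/4) = 1/(-4977/4 - 54*(-18) + (¼)*(-18)²) = 1/(-4977/4 + 972 + (¼)*324) = 1/(-4977/4 + 972 + 81) = 1/(-765/4) = -4/765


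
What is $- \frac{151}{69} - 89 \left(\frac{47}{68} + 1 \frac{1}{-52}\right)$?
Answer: $- \frac{1890619}{30498} \approx -61.992$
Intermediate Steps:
$- \frac{151}{69} - 89 \left(\frac{47}{68} + 1 \frac{1}{-52}\right) = \left(-151\right) \frac{1}{69} - 89 \left(47 \cdot \frac{1}{68} + 1 \left(- \frac{1}{52}\right)\right) = - \frac{151}{69} - 89 \left(\frac{47}{68} - \frac{1}{52}\right) = - \frac{151}{69} - \frac{26433}{442} = - \frac{1890619}{30498}$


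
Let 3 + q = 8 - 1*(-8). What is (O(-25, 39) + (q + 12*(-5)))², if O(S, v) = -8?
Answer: 3025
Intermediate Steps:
q = 13 (q = -3 + (8 - 1*(-8)) = -3 + (8 + 8) = -3 + 16 = 13)
(O(-25, 39) + (q + 12*(-5)))² = (-8 + (13 + 12*(-5)))² = (-8 + (13 - 60))² = (-8 - 47)² = (-55)² = 3025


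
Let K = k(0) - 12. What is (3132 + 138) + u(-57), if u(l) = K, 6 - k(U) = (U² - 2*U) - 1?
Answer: 3265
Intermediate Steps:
k(U) = 7 - U² + 2*U (k(U) = 6 - ((U² - 2*U) - 1) = 6 - (-1 + U² - 2*U) = 6 + (1 - U² + 2*U) = 7 - U² + 2*U)
K = -5 (K = (7 - 1*0² + 2*0) - 12 = (7 - 1*0 + 0) - 12 = (7 + 0 + 0) - 12 = 7 - 12 = -5)
u(l) = -5
(3132 + 138) + u(-57) = (3132 + 138) - 5 = 3270 - 5 = 3265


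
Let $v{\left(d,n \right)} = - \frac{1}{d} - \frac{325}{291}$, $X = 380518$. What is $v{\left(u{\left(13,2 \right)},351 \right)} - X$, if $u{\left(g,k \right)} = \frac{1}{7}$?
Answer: $- \frac{110733100}{291} \approx -3.8053 \cdot 10^{5}$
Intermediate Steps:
$u{\left(g,k \right)} = \frac{1}{7}$
$v{\left(d,n \right)} = - \frac{325}{291} - \frac{1}{d}$ ($v{\left(d,n \right)} = - \frac{1}{d} - \frac{325}{291} = - \frac{325}{291} - \frac{1}{d}$)
$v{\left(u{\left(13,2 \right)},351 \right)} - X = \left(- \frac{325}{291} - \frac{1}{\frac{1}{7}}\right) - 380518 = \left(- \frac{325}{291} - 7\right) - 380518 = - \frac{2362}{291} - 380518 = - \frac{110733100}{291}$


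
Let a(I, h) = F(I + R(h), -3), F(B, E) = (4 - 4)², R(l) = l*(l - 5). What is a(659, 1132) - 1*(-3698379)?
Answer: 3698379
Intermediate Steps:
R(l) = l*(-5 + l)
F(B, E) = 0 (F(B, E) = 0² = 0)
a(I, h) = 0
a(659, 1132) - 1*(-3698379) = 0 - 1*(-3698379) = 0 + 3698379 = 3698379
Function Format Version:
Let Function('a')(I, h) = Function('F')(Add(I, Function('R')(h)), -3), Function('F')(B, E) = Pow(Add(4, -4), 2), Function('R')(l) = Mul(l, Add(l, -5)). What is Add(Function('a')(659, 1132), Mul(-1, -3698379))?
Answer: 3698379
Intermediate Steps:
Function('R')(l) = Mul(l, Add(-5, l))
Function('F')(B, E) = 0 (Function('F')(B, E) = Pow(0, 2) = 0)
Function('a')(I, h) = 0
Add(Function('a')(659, 1132), Mul(-1, -3698379)) = Add(0, Mul(-1, -3698379)) = Add(0, 3698379) = 3698379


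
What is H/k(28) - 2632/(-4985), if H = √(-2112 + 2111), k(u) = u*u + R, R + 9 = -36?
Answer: 2632/4985 + I/739 ≈ 0.52798 + 0.0013532*I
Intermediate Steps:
R = -45 (R = -9 - 36 = -45)
k(u) = -45 + u² (k(u) = u*u - 45 = u² - 45 = -45 + u²)
H = I (H = √(-1) = I ≈ 1.0*I)
H/k(28) - 2632/(-4985) = I/(-45 + 28²) - 2632/(-4985) = I/(-45 + 784) - 2632*(-1/4985) = I/739 + 2632/4985 = 2632/4985 + I/739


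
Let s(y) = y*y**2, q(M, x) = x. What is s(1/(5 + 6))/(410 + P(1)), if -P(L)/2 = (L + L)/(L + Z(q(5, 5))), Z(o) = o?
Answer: 3/1634468 ≈ 1.8355e-6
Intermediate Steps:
P(L) = -4*L/(5 + L) (P(L) = -2*(L + L)/(L + 5) = -2*2*L/(5 + L) = -4*L/(5 + L))
s(y) = y**3
s(1/(5 + 6))/(410 + P(1)) = (1/(5 + 6))**3/(410 - 4*1/(5 + 1)) = (1/11)**3/(410 - 4*1/6) = (1/11)**3/(410 - 4*1*1/6) = (1/1331)/(410 - 2/3) = (1/1331)/(1228/3) = (3/1228)*(1/1331) = 3/1634468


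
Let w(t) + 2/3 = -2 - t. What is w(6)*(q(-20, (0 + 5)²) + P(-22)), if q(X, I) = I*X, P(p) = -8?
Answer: 13208/3 ≈ 4402.7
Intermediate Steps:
w(t) = -8/3 - t (w(t) = -⅔ + (-2 - t) = -8/3 - t)
w(6)*(q(-20, (0 + 5)²) + P(-22)) = (-8/3 - 1*6)*((0 + 5)²*(-20) - 8) = (-8/3 - 6)*(5²*(-20) - 8) = -26*(25*(-20) - 8)/3 = -26*(-500 - 8)/3 = -26/3*(-508) = 13208/3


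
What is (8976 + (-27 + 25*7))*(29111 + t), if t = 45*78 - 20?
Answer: 297451524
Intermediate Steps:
t = 3490 (t = 3510 - 20 = 3490)
(8976 + (-27 + 25*7))*(29111 + t) = (8976 + (-27 + 25*7))*(29111 + 3490) = (8976 + (-27 + 175))*32601 = (8976 + 148)*32601 = 9124*32601 = 297451524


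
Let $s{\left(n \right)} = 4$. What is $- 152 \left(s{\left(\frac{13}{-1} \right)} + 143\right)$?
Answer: $-22344$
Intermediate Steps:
$- 152 \left(s{\left(\frac{13}{-1} \right)} + 143\right) = - 152 \left(4 + 143\right) = \left(-152\right) 147 = -22344$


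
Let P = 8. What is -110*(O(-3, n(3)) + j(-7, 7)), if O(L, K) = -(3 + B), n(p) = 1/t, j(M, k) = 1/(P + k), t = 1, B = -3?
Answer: -22/3 ≈ -7.3333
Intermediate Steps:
j(M, k) = 1/(8 + k)
n(p) = 1 (n(p) = 1/1 = 1)
O(L, K) = 0 (O(L, K) = -(3 - 3) = -1*0 = 0)
-110*(O(-3, n(3)) + j(-7, 7)) = -110*(0 + 1/(8 + 7)) = -110*(0 + 1/15) = -110*1/15 = -22/3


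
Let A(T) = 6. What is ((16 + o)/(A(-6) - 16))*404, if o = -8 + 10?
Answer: -3636/5 ≈ -727.20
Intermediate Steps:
o = 2
((16 + o)/(A(-6) - 16))*404 = ((16 + 2)/(6 - 16))*404 = (18/(-10))*404 = (18*(-⅒))*404 = -9/5*404 = -3636/5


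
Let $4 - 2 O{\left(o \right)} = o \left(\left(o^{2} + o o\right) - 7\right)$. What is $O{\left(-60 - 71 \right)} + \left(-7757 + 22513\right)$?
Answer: $\frac{4524781}{2} \approx 2.2624 \cdot 10^{6}$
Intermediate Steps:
$O{\left(o \right)} = 2 - \frac{o \left(-7 + 2 o^{2}\right)}{2}$ ($O{\left(o \right)} = 2 - \frac{o \left(\left(o^{2} + o o\right) - 7\right)}{2} = 2 - \frac{o \left(\left(o^{2} + o^{2}\right) - 7\right)}{2} = 2 - \frac{o \left(2 o^{2} - 7\right)}{2} = 2 - \frac{o \left(-7 + 2 o^{2}\right)}{2}$)
$O{\left(-60 - 71 \right)} + \left(-7757 + 22513\right) = \left(2 - \left(-60 - 71\right)^{3} + \frac{7 \left(-60 - 71\right)}{2}\right) + \left(-7757 + 22513\right) = \left(2 - \left(-131\right)^{3} + \frac{7}{2} \left(-131\right)\right) + 14756 = \left(2 - -2248091 - \frac{917}{2}\right) + 14756 = \left(2 + 2248091 - \frac{917}{2}\right) + 14756 = \frac{4495269}{2} + 14756 = \frac{4524781}{2}$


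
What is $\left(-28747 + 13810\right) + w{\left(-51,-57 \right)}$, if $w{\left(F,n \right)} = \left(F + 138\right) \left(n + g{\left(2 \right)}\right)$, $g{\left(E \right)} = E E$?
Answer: $-19548$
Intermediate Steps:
$g{\left(E \right)} = E^{2}$
$w{\left(F,n \right)} = \left(4 + n\right) \left(138 + F\right)$ ($w{\left(F,n \right)} = \left(F + 138\right) \left(n + 2^{2}\right) = \left(138 + F\right) \left(n + 4\right) = \left(138 + F\right) \left(4 + n\right) = \left(4 + n\right) \left(138 + F\right)$)
$\left(-28747 + 13810\right) + w{\left(-51,-57 \right)} = \left(-28747 + 13810\right) + \left(552 + 4 \left(-51\right) + 138 \left(-57\right) - -2907\right) = -14937 + \left(552 - 204 - 7866 + 2907\right) = -14937 - 4611 = -19548$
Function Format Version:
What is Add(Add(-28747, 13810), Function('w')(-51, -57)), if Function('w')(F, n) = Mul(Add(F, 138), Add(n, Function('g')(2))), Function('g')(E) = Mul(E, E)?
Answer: -19548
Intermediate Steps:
Function('g')(E) = Pow(E, 2)
Function('w')(F, n) = Mul(Add(4, n), Add(138, F)) (Function('w')(F, n) = Mul(Add(F, 138), Add(n, Pow(2, 2))) = Mul(Add(138, F), Add(n, 4)) = Mul(Add(138, F), Add(4, n)) = Mul(Add(4, n), Add(138, F)))
Add(Add(-28747, 13810), Function('w')(-51, -57)) = Add(Add(-28747, 13810), Add(552, Mul(4, -51), Mul(138, -57), Mul(-51, -57))) = Add(-14937, Add(552, -204, -7866, 2907)) = Add(-14937, -4611) = -19548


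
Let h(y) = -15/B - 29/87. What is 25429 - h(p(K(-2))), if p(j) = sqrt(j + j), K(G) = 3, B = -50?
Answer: 762871/30 ≈ 25429.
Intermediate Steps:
p(j) = sqrt(2)*sqrt(j) (p(j) = sqrt(2*j) = sqrt(2)*sqrt(j))
h(y) = -1/30 (h(y) = -15/(-50) - 29/87 = -15*(-1/50) - 29*1/87 = 3/10 - 1/3 = -1/30)
25429 - h(p(K(-2))) = 25429 - 1*(-1/30) = 25429 + 1/30 = 762871/30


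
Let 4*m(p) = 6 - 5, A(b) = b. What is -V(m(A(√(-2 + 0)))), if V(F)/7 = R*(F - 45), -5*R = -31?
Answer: 38843/20 ≈ 1942.2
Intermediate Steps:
R = 31/5 (R = -⅕*(-31) = 31/5 ≈ 6.2000)
m(p) = ¼ (m(p) = (6 - 5)/4 = (¼)*1 = ¼)
V(F) = -1953 + 217*F/5 (V(F) = 7*(31*(F - 45)/5) = 7*(31*(-45 + F)/5) = 7*(-279 + 31*F/5) = -1953 + 217*F/5)
-V(m(A(√(-2 + 0)))) = -(-1953 + (217/5)*(¼)) = -(-1953 + 217/20) = -1*(-38843/20) = 38843/20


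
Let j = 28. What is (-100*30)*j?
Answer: -84000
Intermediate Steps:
(-100*30)*j = -100*30*28 = -3000*28 = -84000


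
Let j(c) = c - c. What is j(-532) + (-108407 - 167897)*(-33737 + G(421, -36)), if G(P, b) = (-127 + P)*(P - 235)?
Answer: -5787739888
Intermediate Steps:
G(P, b) = (-235 + P)*(-127 + P) (G(P, b) = (-127 + P)*(-235 + P) = (-235 + P)*(-127 + P))
j(c) = 0
j(-532) + (-108407 - 167897)*(-33737 + G(421, -36)) = 0 + (-108407 - 167897)*(-33737 + (29845 + 421² - 362*421)) = 0 - 276304*(-33737 + (29845 + 177241 - 152402)) = 0 - 276304*(-33737 + 54684) = 0 - 276304*20947 = 0 - 5787739888 = -5787739888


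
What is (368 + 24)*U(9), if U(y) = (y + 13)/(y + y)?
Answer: 4312/9 ≈ 479.11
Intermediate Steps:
U(y) = (13 + y)/(2*y) (U(y) = (13 + y)/((2*y)) = (13 + y)*(1/(2*y)) = (13 + y)/(2*y))
(368 + 24)*U(9) = (368 + 24)*((½)*(13 + 9)/9) = 392*((½)*(⅑)*22) = 392*(11/9) = 4312/9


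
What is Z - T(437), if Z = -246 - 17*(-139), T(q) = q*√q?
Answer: 2117 - 437*√437 ≈ -7018.3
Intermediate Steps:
T(q) = q^(3/2)
Z = 2117 (Z = -246 + 2363 = 2117)
Z - T(437) = 2117 - 437^(3/2) = 2117 - 437*√437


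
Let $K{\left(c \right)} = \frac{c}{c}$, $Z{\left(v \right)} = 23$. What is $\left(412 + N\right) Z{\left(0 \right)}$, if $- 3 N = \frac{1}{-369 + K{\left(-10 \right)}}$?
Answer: $\frac{454849}{48} \approx 9476.0$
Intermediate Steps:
$K{\left(c \right)} = 1$
$N = \frac{1}{1104}$ ($N = - \frac{1}{3 \left(-369 + 1\right)} = - \frac{1}{3 \left(-368\right)} = \left(- \frac{1}{3}\right) \left(- \frac{1}{368}\right) = \frac{1}{1104} \approx 0.0009058$)
$\left(412 + N\right) Z{\left(0 \right)} = \left(412 + \frac{1}{1104}\right) 23 = \frac{454849}{1104} \cdot 23 = \frac{454849}{48}$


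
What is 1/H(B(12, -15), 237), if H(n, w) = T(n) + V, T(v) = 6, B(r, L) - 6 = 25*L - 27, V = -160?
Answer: -1/154 ≈ -0.0064935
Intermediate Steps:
B(r, L) = -21 + 25*L (B(r, L) = 6 + (25*L - 27) = 6 + (-27 + 25*L) = -21 + 25*L)
H(n, w) = -154 (H(n, w) = 6 - 160 = -154)
1/H(B(12, -15), 237) = 1/(-154) = -1/154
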